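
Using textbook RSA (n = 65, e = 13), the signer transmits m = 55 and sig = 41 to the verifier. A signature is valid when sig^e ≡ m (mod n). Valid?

Squares mod 65: sig^1≡41, sig^2≡56, sig^4≡16, sig^8≡61
13 = 8 + 4 + 1, so sig^13 ≡ 61·16·41 ≡ 41 (mod 65)
The recovered value 41 does not match the digest 55.

no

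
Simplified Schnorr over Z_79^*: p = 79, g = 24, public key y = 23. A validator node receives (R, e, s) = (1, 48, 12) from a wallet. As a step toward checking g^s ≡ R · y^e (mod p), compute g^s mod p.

Squares mod 79: 24^1≡24, 24^2≡23, 24^4≡55, 24^8≡23
12 = 8 + 4, so 24^12 ≡ 23·55 ≡ 1 (mod 79)

1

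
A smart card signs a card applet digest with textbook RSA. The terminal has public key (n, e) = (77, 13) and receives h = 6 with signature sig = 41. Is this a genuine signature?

genuine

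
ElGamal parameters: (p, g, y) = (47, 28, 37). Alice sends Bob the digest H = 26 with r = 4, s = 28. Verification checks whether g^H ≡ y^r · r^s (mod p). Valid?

no

Left side g^H mod p:
28^2 = 784 ≡ 32
28^4 ≡ 32^2 = 1024 ≡ 37
28^8 ≡ 37^2 = 1369 ≡ 6
28^16 ≡ 6^2 = 36
26 = 16 + 8 + 2, so 28^26 ≡ 36·6·32 ≡ 3 (mod 47)
Right side y^r · r^s mod p:
37^2 = 1369 ≡ 6
37^4 ≡ 6^2 = 36
4^2 = 16
4^4 ≡ 16^2 = 256 ≡ 21
4^8 ≡ 21^2 = 441 ≡ 18
4^16 ≡ 18^2 = 324 ≡ 42
28 = 16 + 8 + 4, so 4^28 ≡ 42·18·21 ≡ 37 (mod 47)
36·37 = 1332 ≡ 16 (mod 47)
3 ≠ 16, so verification fails.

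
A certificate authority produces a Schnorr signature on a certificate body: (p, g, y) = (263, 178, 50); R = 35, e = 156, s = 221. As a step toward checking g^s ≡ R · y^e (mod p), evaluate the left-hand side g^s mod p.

Squares mod 263: 178^1≡178, 178^2≡124, 178^4≡122, 178^8≡156, 178^16≡140, 178^32≡138, 178^64≡108, 178^128≡92
221 = 128 + 64 + 16 + 8 + 4 + 1, so 178^221 ≡ 92·108·140·156·122·178 ≡ 32 (mod 263)

32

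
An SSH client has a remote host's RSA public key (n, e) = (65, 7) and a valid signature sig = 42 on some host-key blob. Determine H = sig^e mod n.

3

Squares mod 65: sig^1≡42, sig^2≡9, sig^4≡16
7 = 4 + 2 + 1, so sig^7 ≡ 16·9·42 ≡ 3 (mod 65)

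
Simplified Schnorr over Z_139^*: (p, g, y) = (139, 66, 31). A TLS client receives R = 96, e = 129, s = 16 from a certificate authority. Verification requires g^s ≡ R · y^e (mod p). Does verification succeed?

passes

g^s mod p:
66^16 mod 139 = 29
R · y^e mod p:
31^129 mod 139 = 106
96·106 = 10176 ≡ 29 (mod 139)
29 ≡ 29 (mod 139); signature holds.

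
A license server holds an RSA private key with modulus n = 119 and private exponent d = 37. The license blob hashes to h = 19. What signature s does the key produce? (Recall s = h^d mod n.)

h^2 ≡ 19^2 = 361 ≡ 4
h^4 ≡ 4^2 = 16
h^8 ≡ 16^2 = 256 ≡ 18
h^16 ≡ 18^2 = 324 ≡ 86
h^32 ≡ 86^2 = 7396 ≡ 18
37 = 32 + 4 + 1, so h^37 ≡ 18·16·19 ≡ 117 (mod 119)

117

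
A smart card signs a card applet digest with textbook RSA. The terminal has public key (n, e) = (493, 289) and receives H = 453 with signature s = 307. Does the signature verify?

s^2 ≡ 307^2 = 94249 ≡ 86
s^4 ≡ 86^2 = 7396 ≡ 1
s^8 ≡ 1^2 = 1
s^16 ≡ 1^2 = 1
s^32 ≡ 1^2 = 1
s^64 ≡ 1^2 = 1
s^128 ≡ 1^2 = 1
s^256 ≡ 1^2 = 1
289 = 256 + 32 + 1, so s^289 ≡ 1·1·307 ≡ 307 (mod 493)
The recovered value 307 does not match the digest 453.

does not verify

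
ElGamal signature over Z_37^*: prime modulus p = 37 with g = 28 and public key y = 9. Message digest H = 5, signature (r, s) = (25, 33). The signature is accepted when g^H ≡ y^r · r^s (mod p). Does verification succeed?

Left side g^H mod p:
Squares mod 37: 28^1≡28, 28^2≡7, 28^4≡12
5 = 4 + 1, so 28^5 ≡ 12·28 ≡ 3 (mod 37)
Right side y^r · r^s mod p:
Squares mod 37: 9^1≡9, 9^2≡7, 9^4≡12, 9^8≡33, 9^16≡16
25 = 16 + 8 + 1, so 9^25 ≡ 16·33·9 ≡ 16 (mod 37)
Squares mod 37: 25^1≡25, 25^2≡33, 25^4≡16, 25^8≡34, 25^16≡9, 25^32≡7
33 = 32 + 1, so 25^33 ≡ 7·25 ≡ 27 (mod 37)
16·27 = 432 ≡ 25 (mod 37)
3 ≠ 25, so verification fails.

fails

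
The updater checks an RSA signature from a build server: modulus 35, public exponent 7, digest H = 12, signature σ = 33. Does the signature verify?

verifies

Squares mod 35: σ^1≡33, σ^2≡4, σ^4≡16
7 = 4 + 2 + 1, so σ^7 ≡ 16·4·33 ≡ 12 (mod 35)
σ^7 mod 35 = 12 matches H.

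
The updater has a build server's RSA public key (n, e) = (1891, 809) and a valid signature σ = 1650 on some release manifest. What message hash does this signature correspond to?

102

σ^2 ≡ 1650^2 = 2722500 ≡ 1351
σ^4 ≡ 1351^2 = 1825201 ≡ 386
σ^8 ≡ 386^2 = 148996 ≡ 1498
σ^16 ≡ 1498^2 = 2244004 ≡ 1278
σ^32 ≡ 1278^2 = 1633284 ≡ 1351
σ^64 ≡ 1351^2 = 1825201 ≡ 386
σ^128 ≡ 386^2 = 148996 ≡ 1498
σ^256 ≡ 1498^2 = 2244004 ≡ 1278
σ^512 ≡ 1278^2 = 1633284 ≡ 1351
809 = 512 + 256 + 32 + 8 + 1, so σ^809 ≡ 1351·1278·1351·1498·1650 ≡ 102 (mod 1891)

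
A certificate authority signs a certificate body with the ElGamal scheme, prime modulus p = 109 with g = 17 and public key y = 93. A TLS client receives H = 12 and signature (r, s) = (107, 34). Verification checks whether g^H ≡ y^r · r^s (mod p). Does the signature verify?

verifies

Left side g^H mod p:
17^2 = 289 ≡ 71
17^4 ≡ 71^2 = 5041 ≡ 27
17^8 ≡ 27^2 = 729 ≡ 75
12 = 8 + 4, so 17^12 ≡ 75·27 ≡ 63 (mod 109)
Right side y^r · r^s mod p:
93^2 = 8649 ≡ 38
93^4 ≡ 38^2 = 1444 ≡ 27
93^8 ≡ 27^2 = 729 ≡ 75
93^16 ≡ 75^2 = 5625 ≡ 66
93^32 ≡ 66^2 = 4356 ≡ 105
93^64 ≡ 105^2 = 11025 ≡ 16
107 = 64 + 32 + 8 + 2 + 1, so 93^107 ≡ 16·105·75·38·93 ≡ 34 (mod 109)
107^2 = 11449 ≡ 4
107^4 ≡ 4^2 = 16
107^8 ≡ 16^2 = 256 ≡ 38
107^16 ≡ 38^2 = 1444 ≡ 27
107^32 ≡ 27^2 = 729 ≡ 75
34 = 32 + 2, so 107^34 ≡ 75·4 ≡ 82 (mod 109)
34·82 = 2788 ≡ 63 (mod 109)
63 ≡ 63 (mod 109), so the signature is genuine.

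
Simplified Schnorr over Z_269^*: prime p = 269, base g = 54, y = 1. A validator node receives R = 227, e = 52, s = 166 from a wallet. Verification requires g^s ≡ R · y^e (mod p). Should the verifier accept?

reject

g^s mod p:
54^2 = 2916 ≡ 226
54^4 ≡ 226^2 = 51076 ≡ 235
54^8 ≡ 235^2 = 55225 ≡ 80
54^16 ≡ 80^2 = 6400 ≡ 213
54^32 ≡ 213^2 = 45369 ≡ 177
54^64 ≡ 177^2 = 31329 ≡ 125
54^128 ≡ 125^2 = 15625 ≡ 23
166 = 128 + 32 + 4 + 2, so 54^166 ≡ 23·177·235·226 ≡ 177 (mod 269)
R · y^e mod p:
1^2 = 1
1^4 ≡ 1^2 = 1
1^8 ≡ 1^2 = 1
1^16 ≡ 1^2 = 1
1^32 ≡ 1^2 = 1
52 = 32 + 16 + 4, so 1^52 ≡ 1·1·1 ≡ 1 (mod 269)
227·1 = 227 ≡ 227 (mod 269)
177 ≠ 227; the check fails.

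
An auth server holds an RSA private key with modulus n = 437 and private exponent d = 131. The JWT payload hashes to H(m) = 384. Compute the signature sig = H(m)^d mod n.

36

(H(m))^131 mod 437 = 36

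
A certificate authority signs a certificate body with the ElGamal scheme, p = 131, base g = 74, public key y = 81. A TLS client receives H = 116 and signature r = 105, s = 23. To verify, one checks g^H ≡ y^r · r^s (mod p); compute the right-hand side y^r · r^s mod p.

49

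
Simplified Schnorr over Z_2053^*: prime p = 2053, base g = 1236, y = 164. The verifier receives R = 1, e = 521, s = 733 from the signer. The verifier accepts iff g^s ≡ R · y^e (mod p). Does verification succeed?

passes

g^s mod p:
1236^2 = 1527696 ≡ 264
1236^4 ≡ 264^2 = 69696 ≡ 1947
1236^8 ≡ 1947^2 = 3790809 ≡ 971
1236^16 ≡ 971^2 = 942841 ≡ 514
1236^32 ≡ 514^2 = 264196 ≡ 1412
1236^64 ≡ 1412^2 = 1993744 ≡ 281
1236^128 ≡ 281^2 = 78961 ≡ 947
1236^256 ≡ 947^2 = 896809 ≡ 1701
1236^512 ≡ 1701^2 = 2893401 ≡ 724
733 = 512 + 128 + 64 + 16 + 8 + 4 + 1, so 1236^733 ≡ 724·947·281·514·971·1947·1236 ≡ 1228 (mod 2053)
R · y^e mod p:
164^2 = 26896 ≡ 207
164^4 ≡ 207^2 = 42849 ≡ 1789
164^8 ≡ 1789^2 = 3200521 ≡ 1947
164^16 ≡ 1947^2 = 3790809 ≡ 971
164^32 ≡ 971^2 = 942841 ≡ 514
164^64 ≡ 514^2 = 264196 ≡ 1412
164^128 ≡ 1412^2 = 1993744 ≡ 281
164^256 ≡ 281^2 = 78961 ≡ 947
164^512 ≡ 947^2 = 896809 ≡ 1701
521 = 512 + 8 + 1, so 164^521 ≡ 1701·1947·164 ≡ 1228 (mod 2053)
1·1228 = 1228 ≡ 1228 (mod 2053)
1228 ≡ 1228 (mod 2053); signature holds.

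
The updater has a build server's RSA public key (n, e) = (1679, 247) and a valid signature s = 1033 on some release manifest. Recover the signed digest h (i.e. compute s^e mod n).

Squares mod 1679: s^1≡1033, s^2≡924, s^4≡844, s^8≡440, s^16≡515, s^32≡1622, s^64≡1570, s^128≡128
247 = 128 + 64 + 32 + 16 + 4 + 2 + 1, so s^247 ≡ 128·1570·1622·515·844·924·1033 ≡ 612 (mod 1679)

612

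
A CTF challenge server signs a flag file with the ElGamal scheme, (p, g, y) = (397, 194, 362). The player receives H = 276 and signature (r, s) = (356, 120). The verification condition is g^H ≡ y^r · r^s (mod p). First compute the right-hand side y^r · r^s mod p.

362^2 = 131044 ≡ 34
362^4 ≡ 34^2 = 1156 ≡ 362
362^8 ≡ 362^2 = 131044 ≡ 34
362^16 ≡ 34^2 = 1156 ≡ 362
362^32 ≡ 362^2 = 131044 ≡ 34
362^64 ≡ 34^2 = 1156 ≡ 362
362^128 ≡ 362^2 = 131044 ≡ 34
362^256 ≡ 34^2 = 1156 ≡ 362
356 = 256 + 64 + 32 + 4, so 362^356 ≡ 362·362·34·362 ≡ 34 (mod 397)
356^2 = 126736 ≡ 93
356^4 ≡ 93^2 = 8649 ≡ 312
356^8 ≡ 312^2 = 97344 ≡ 79
356^16 ≡ 79^2 = 6241 ≡ 286
356^32 ≡ 286^2 = 81796 ≡ 14
356^64 ≡ 14^2 = 196
120 = 64 + 32 + 16 + 8, so 356^120 ≡ 196·14·286·79 ≡ 34 (mod 397)
y^r · r^s ≡ 34·34 = 1156 ≡ 362 (mod 397)

362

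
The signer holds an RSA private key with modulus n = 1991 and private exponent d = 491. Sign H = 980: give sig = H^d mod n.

1255

Squares mod 1991: H^1≡980, H^2≡738, H^4≡1101, H^8≡1673, H^16≡1574, H^32≡672, H^64≡1618, H^128≡1750, H^256≡342
491 = 256 + 128 + 64 + 32 + 8 + 2 + 1, so H^491 ≡ 342·1750·1618·672·1673·738·980 ≡ 1255 (mod 1991)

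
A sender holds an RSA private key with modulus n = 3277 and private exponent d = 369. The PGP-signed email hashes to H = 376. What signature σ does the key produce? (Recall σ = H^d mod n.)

231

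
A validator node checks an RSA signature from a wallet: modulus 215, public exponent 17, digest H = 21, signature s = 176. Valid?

yes

s^17 mod 215 = 21
s^17 mod 215 = 21 matches H.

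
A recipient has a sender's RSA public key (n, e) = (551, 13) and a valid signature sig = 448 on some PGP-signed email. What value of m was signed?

125

sig^2 ≡ 448^2 = 200704 ≡ 140
sig^4 ≡ 140^2 = 19600 ≡ 315
sig^8 ≡ 315^2 = 99225 ≡ 45
13 = 8 + 4 + 1, so sig^13 ≡ 45·315·448 ≡ 125 (mod 551)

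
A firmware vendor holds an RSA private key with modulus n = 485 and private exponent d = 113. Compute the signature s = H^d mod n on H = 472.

17

H^2 ≡ 472^2 = 222784 ≡ 169
H^4 ≡ 169^2 = 28561 ≡ 431
H^8 ≡ 431^2 = 185761 ≡ 6
H^16 ≡ 6^2 = 36
H^32 ≡ 36^2 = 1296 ≡ 326
H^64 ≡ 326^2 = 106276 ≡ 61
113 = 64 + 32 + 16 + 1, so H^113 ≡ 61·326·36·472 ≡ 17 (mod 485)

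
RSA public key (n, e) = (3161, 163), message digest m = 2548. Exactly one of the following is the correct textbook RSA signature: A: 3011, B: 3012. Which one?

A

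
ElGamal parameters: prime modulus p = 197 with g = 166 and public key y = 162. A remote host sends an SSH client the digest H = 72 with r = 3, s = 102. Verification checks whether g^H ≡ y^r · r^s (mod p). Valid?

Left side g^H mod p:
166^2 = 27556 ≡ 173
166^4 ≡ 173^2 = 29929 ≡ 182
166^8 ≡ 182^2 = 33124 ≡ 28
166^16 ≡ 28^2 = 784 ≡ 193
166^32 ≡ 193^2 = 37249 ≡ 16
166^64 ≡ 16^2 = 256 ≡ 59
72 = 64 + 8, so 166^72 ≡ 59·28 ≡ 76 (mod 197)
Right side y^r · r^s mod p:
162^2 = 26244 ≡ 43
3 = 2 + 1, so 162^3 ≡ 43·162 ≡ 71 (mod 197)
3^2 = 9
3^4 ≡ 9^2 = 81
3^8 ≡ 81^2 = 6561 ≡ 60
3^16 ≡ 60^2 = 3600 ≡ 54
3^32 ≡ 54^2 = 2916 ≡ 158
3^64 ≡ 158^2 = 24964 ≡ 142
102 = 64 + 32 + 4 + 2, so 3^102 ≡ 142·158·81·9 ≡ 116 (mod 197)
71·116 = 8236 ≡ 159 (mod 197)
76 ≠ 159, so verification fails.

no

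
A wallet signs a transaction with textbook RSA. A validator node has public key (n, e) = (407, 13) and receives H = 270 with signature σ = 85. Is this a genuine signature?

genuine

σ^13 mod 407 = 270
Since 270 equals the digest 270, verification succeeds.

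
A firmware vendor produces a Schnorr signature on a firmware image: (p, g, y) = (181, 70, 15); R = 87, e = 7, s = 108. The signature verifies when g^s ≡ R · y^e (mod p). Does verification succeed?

g^s mod p:
70^2 = 4900 ≡ 13
70^4 ≡ 13^2 = 169
70^8 ≡ 169^2 = 28561 ≡ 144
70^16 ≡ 144^2 = 20736 ≡ 102
70^32 ≡ 102^2 = 10404 ≡ 87
70^64 ≡ 87^2 = 7569 ≡ 148
108 = 64 + 32 + 8 + 4, so 70^108 ≡ 148·87·144·169 ≡ 59 (mod 181)
R · y^e mod p:
15^2 = 225 ≡ 44
15^4 ≡ 44^2 = 1936 ≡ 126
7 = 4 + 2 + 1, so 15^7 ≡ 126·44·15 ≡ 81 (mod 181)
87·81 = 7047 ≡ 169 (mod 181)
59 ≠ 169; the check fails.

fails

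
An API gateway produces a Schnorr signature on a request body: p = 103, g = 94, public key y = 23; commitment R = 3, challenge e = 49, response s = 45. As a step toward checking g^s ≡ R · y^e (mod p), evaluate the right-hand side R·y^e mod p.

Squares mod 103: 23^1≡23, 23^2≡14, 23^4≡93, 23^8≡100, 23^16≡9, 23^32≡81
49 = 32 + 16 + 1, so 23^49 ≡ 81·9·23 ≡ 81 (mod 103)
R · y^e ≡ 3·81 = 243 ≡ 37 (mod 103)

37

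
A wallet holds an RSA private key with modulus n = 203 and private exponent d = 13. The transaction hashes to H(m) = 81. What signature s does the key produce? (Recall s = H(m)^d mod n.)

(H(m))^2 ≡ 81^2 = 6561 ≡ 65
(H(m))^4 ≡ 65^2 = 4225 ≡ 165
(H(m))^8 ≡ 165^2 = 27225 ≡ 23
13 = 8 + 4 + 1, so (H(m))^13 ≡ 23·165·81 ≡ 53 (mod 203)

53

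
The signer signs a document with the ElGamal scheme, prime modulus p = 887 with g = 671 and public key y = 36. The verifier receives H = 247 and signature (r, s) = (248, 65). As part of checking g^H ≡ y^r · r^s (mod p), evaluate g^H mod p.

671^2 = 450241 ≡ 532
671^4 ≡ 532^2 = 283024 ≡ 71
671^8 ≡ 71^2 = 5041 ≡ 606
671^16 ≡ 606^2 = 367236 ≡ 18
671^32 ≡ 18^2 = 324
671^64 ≡ 324^2 = 104976 ≡ 310
671^128 ≡ 310^2 = 96100 ≡ 304
247 = 128 + 64 + 32 + 16 + 4 + 2 + 1, so 671^247 ≡ 304·310·324·18·71·532·671 ≡ 598 (mod 887)

598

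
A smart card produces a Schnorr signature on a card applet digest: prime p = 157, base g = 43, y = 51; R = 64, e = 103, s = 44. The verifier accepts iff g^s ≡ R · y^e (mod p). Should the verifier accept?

reject

g^s mod p:
Squares mod 157: 43^1≡43, 43^2≡122, 43^4≡126, 43^8≡19, 43^16≡47, 43^32≡11
44 = 32 + 8 + 4, so 43^44 ≡ 11·19·126 ≡ 115 (mod 157)
R · y^e mod p:
Squares mod 157: 51^1≡51, 51^2≡89, 51^4≡71, 51^8≡17, 51^16≡132, 51^32≡154, 51^64≡9
103 = 64 + 32 + 4 + 2 + 1, so 51^103 ≡ 9·154·71·89·51 ≡ 148 (mod 157)
64·148 = 9472 ≡ 52 (mod 157)
115 ≠ 52; the check fails.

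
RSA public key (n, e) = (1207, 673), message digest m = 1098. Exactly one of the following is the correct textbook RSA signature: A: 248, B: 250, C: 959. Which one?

Candidate A: Squares mod 1207: 248^1≡248, 248^2≡1154, 248^4≡395, 248^8≡322, 248^16≡1089, 248^32≡647, 248^64≡987, 248^128≡120, 248^256≡1123, 248^512≡1021; 673 = 512 + 128 + 32 + 1, so 248^673 ≡ 1021·120·647·248 ≡ 1098 (mod 1207)
  → matches m = 1098
Candidate B: Squares mod 1207: 250^1≡250, 250^2≡943, 250^4≡897, 250^8≡747, 250^16≡375, 250^32≡613, 250^64≡392, 250^128≡375, 250^256≡613, 250^512≡392; 673 = 512 + 128 + 32 + 1, so 250^673 ≡ 392·375·613·250 ≡ 250 (mod 1207)
Candidate C: Squares mod 1207: 959^1≡959, 959^2≡1154, 959^4≡395, 959^8≡322, 959^16≡1089, 959^32≡647, 959^64≡987, 959^128≡120, 959^256≡1123, 959^512≡1021; 673 = 512 + 128 + 32 + 1, so 959^673 ≡ 1021·120·647·959 ≡ 109 (mod 1207)

A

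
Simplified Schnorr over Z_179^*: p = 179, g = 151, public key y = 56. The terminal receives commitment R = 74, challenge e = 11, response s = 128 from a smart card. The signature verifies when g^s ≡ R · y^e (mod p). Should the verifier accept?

reject

g^s mod p:
151^2 = 22801 ≡ 68
151^4 ≡ 68^2 = 4624 ≡ 149
151^8 ≡ 149^2 = 22201 ≡ 5
151^16 ≡ 5^2 = 25
151^32 ≡ 25^2 = 625 ≡ 88
151^64 ≡ 88^2 = 7744 ≡ 47
151^128 ≡ 47^2 = 2209 ≡ 61
R · y^e mod p:
56^2 = 3136 ≡ 93
56^4 ≡ 93^2 = 8649 ≡ 57
56^8 ≡ 57^2 = 3249 ≡ 27
11 = 8 + 2 + 1, so 56^11 ≡ 27·93·56 ≡ 101 (mod 179)
74·101 = 7474 ≡ 135 (mod 179)
61 ≠ 135; the check fails.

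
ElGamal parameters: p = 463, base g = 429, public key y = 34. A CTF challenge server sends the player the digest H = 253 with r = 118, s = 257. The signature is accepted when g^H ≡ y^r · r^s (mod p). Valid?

no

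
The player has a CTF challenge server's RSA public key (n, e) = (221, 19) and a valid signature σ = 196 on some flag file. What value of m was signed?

66

σ^2 ≡ 196^2 = 38416 ≡ 183
σ^4 ≡ 183^2 = 33489 ≡ 118
σ^8 ≡ 118^2 = 13924 ≡ 1
σ^16 ≡ 1^2 = 1
19 = 16 + 2 + 1, so σ^19 ≡ 1·183·196 ≡ 66 (mod 221)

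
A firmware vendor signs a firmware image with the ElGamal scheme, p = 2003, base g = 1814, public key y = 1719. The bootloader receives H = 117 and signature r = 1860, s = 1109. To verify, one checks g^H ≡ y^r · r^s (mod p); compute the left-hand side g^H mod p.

988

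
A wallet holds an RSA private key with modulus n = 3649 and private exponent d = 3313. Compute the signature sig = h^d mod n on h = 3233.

2279

h^3313 mod 3649 = 2279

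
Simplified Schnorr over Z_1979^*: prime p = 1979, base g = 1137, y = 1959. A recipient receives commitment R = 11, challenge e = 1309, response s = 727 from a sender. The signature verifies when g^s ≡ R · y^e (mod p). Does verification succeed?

g^s mod p:
Squares mod 1979: 1137^1≡1137, 1137^2≡482, 1137^4≡781, 1137^8≡429, 1137^16≡1973, 1137^32≡36, 1137^64≡1296, 1137^128≡1424, 1137^256≡1280, 1137^512≡1767
727 = 512 + 128 + 64 + 16 + 4 + 2 + 1, so 1137^727 ≡ 1767·1424·1296·1973·781·482·1137 ≡ 650 (mod 1979)
R · y^e mod p:
Squares mod 1979: 1959^1≡1959, 1959^2≡400, 1959^4≡1680, 1959^8≡346, 1959^16≡976, 1959^32≡677, 1959^64≡1180, 1959^128≡1163, 1959^256≡912, 1959^512≡564, 1959^1024≡1456
1309 = 1024 + 256 + 16 + 8 + 4 + 1, so 1959^1309 ≡ 1456·912·976·346·1680·1959 ≡ 416 (mod 1979)
11·416 = 4576 ≡ 618 (mod 1979)
650 ≠ 618; the check fails.

fails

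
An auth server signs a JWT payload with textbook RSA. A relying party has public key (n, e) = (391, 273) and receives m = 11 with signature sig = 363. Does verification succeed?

sig^2 ≡ 363^2 = 131769 ≡ 2
sig^4 ≡ 2^2 = 4
sig^8 ≡ 4^2 = 16
sig^16 ≡ 16^2 = 256
sig^32 ≡ 256^2 = 65536 ≡ 239
sig^64 ≡ 239^2 = 57121 ≡ 35
sig^128 ≡ 35^2 = 1225 ≡ 52
sig^256 ≡ 52^2 = 2704 ≡ 358
273 = 256 + 16 + 1, so sig^273 ≡ 358·256·363 ≡ 380 (mod 391)
The recovered value 380 does not match the digest 11.

fails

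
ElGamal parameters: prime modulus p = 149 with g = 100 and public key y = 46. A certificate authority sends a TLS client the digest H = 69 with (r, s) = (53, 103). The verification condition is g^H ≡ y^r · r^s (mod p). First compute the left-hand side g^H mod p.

124

100^69 mod 149 = 124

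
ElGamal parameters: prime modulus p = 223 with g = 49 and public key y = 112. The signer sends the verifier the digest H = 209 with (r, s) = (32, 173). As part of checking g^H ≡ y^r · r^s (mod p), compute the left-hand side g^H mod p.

15

49^2 = 2401 ≡ 171
49^4 ≡ 171^2 = 29241 ≡ 28
49^8 ≡ 28^2 = 784 ≡ 115
49^16 ≡ 115^2 = 13225 ≡ 68
49^32 ≡ 68^2 = 4624 ≡ 164
49^64 ≡ 164^2 = 26896 ≡ 136
49^128 ≡ 136^2 = 18496 ≡ 210
209 = 128 + 64 + 16 + 1, so 49^209 ≡ 210·136·68·49 ≡ 15 (mod 223)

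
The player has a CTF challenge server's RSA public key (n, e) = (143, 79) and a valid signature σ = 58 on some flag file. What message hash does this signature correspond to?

59

σ^2 ≡ 58^2 = 3364 ≡ 75
σ^4 ≡ 75^2 = 5625 ≡ 48
σ^8 ≡ 48^2 = 2304 ≡ 16
σ^16 ≡ 16^2 = 256 ≡ 113
σ^32 ≡ 113^2 = 12769 ≡ 42
σ^64 ≡ 42^2 = 1764 ≡ 48
79 = 64 + 8 + 4 + 2 + 1, so σ^79 ≡ 48·16·48·75·58 ≡ 59 (mod 143)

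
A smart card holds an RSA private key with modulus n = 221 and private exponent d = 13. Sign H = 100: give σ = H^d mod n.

87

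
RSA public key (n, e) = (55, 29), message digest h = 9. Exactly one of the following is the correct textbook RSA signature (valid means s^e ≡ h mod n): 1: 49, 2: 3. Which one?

1

Candidate 1: 49^2 = 2401 ≡ 36; 49^4 ≡ 36^2 = 1296 ≡ 31; 49^8 ≡ 31^2 = 961 ≡ 26; 49^16 ≡ 26^2 = 676 ≡ 16; 29 = 16 + 8 + 4 + 1, so 49^29 ≡ 16·26·31·49 ≡ 9 (mod 55)
  → matches h = 9
Candidate 2: 3^2 = 9; 3^4 ≡ 9^2 = 81 ≡ 26; 3^8 ≡ 26^2 = 676 ≡ 16; 3^16 ≡ 16^2 = 256 ≡ 36; 29 = 16 + 8 + 4 + 1, so 3^29 ≡ 36·16·26·3 ≡ 48 (mod 55)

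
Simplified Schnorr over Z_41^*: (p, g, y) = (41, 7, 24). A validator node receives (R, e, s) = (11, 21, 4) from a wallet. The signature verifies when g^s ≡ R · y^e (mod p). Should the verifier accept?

g^s mod p:
Squares mod 41: 7^1≡7, 7^2≡8, 7^4≡23
7^4 ≡ 23 (mod 41)
R · y^e mod p:
Squares mod 41: 24^1≡24, 24^2≡2, 24^4≡4, 24^8≡16, 24^16≡10
21 = 16 + 4 + 1, so 24^21 ≡ 10·4·24 ≡ 17 (mod 41)
11·17 = 187 ≡ 23 (mod 41)
23 ≡ 23 (mod 41); signature holds.

accept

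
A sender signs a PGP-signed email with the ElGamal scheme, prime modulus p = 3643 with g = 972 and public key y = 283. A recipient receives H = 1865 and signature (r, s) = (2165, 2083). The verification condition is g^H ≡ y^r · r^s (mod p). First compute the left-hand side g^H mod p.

1313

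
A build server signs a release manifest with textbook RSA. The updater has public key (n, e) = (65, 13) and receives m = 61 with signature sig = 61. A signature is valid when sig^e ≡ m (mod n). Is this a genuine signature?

sig^2 ≡ 61^2 = 3721 ≡ 16
sig^4 ≡ 16^2 = 256 ≡ 61
sig^8 ≡ 61^2 = 3721 ≡ 16
13 = 8 + 4 + 1, so sig^13 ≡ 16·61·61 ≡ 61 (mod 65)
sig^13 mod 65 = 61 matches m.

genuine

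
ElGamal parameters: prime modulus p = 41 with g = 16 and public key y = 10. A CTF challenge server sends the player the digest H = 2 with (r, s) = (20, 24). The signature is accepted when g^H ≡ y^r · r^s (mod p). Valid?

Left side g^H mod p:
16^2 = 256 ≡ 10
Right side y^r · r^s mod p:
10^2 = 100 ≡ 18
10^4 ≡ 18^2 = 324 ≡ 37
10^8 ≡ 37^2 = 1369 ≡ 16
10^16 ≡ 16^2 = 256 ≡ 10
20 = 16 + 4, so 10^20 ≡ 10·37 ≡ 1 (mod 41)
20^2 = 400 ≡ 31
20^4 ≡ 31^2 = 961 ≡ 18
20^8 ≡ 18^2 = 324 ≡ 37
20^16 ≡ 37^2 = 1369 ≡ 16
24 = 16 + 8, so 20^24 ≡ 16·37 ≡ 18 (mod 41)
1·18 = 18 ≡ 18 (mod 41)
10 ≠ 18, so verification fails.

no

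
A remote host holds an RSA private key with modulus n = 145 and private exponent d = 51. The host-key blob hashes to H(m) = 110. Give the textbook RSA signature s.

65

Squares mod 145: (H(m))^1≡110, (H(m))^2≡65, (H(m))^4≡20, (H(m))^8≡110, (H(m))^16≡65, (H(m))^32≡20
51 = 32 + 16 + 2 + 1, so (H(m))^51 ≡ 20·65·65·110 ≡ 65 (mod 145)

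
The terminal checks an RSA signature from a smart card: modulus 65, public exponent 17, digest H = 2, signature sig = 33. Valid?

no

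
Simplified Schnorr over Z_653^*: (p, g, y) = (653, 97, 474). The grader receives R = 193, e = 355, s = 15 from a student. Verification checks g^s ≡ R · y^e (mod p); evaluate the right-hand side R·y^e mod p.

5

Squares mod 653: 474^1≡474, 474^2≡44, 474^4≡630, 474^8≡529, 474^16≡357, 474^32≡114, 474^64≡589, 474^128≡178, 474^256≡340
355 = 256 + 64 + 32 + 2 + 1, so 474^355 ≡ 340·589·114·44·474 ≡ 291 (mod 653)
R · y^e ≡ 193·291 = 56163 ≡ 5 (mod 653)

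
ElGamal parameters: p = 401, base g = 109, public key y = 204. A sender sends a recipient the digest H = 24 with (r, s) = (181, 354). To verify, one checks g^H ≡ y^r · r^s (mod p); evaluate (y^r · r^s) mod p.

224

204^2 = 41616 ≡ 313
204^4 ≡ 313^2 = 97969 ≡ 125
204^8 ≡ 125^2 = 15625 ≡ 387
204^16 ≡ 387^2 = 149769 ≡ 196
204^32 ≡ 196^2 = 38416 ≡ 321
204^64 ≡ 321^2 = 103041 ≡ 385
204^128 ≡ 385^2 = 148225 ≡ 256
181 = 128 + 32 + 16 + 4 + 1, so 204^181 ≡ 256·321·196·125·204 ≡ 252 (mod 401)
181^2 = 32761 ≡ 280
181^4 ≡ 280^2 = 78400 ≡ 205
181^8 ≡ 205^2 = 42025 ≡ 321
181^16 ≡ 321^2 = 103041 ≡ 385
181^32 ≡ 385^2 = 148225 ≡ 256
181^64 ≡ 256^2 = 65536 ≡ 173
181^128 ≡ 173^2 = 29929 ≡ 255
181^256 ≡ 255^2 = 65025 ≡ 63
354 = 256 + 64 + 32 + 2, so 181^354 ≡ 63·173·256·280 ≡ 90 (mod 401)
y^r · r^s ≡ 252·90 = 22680 ≡ 224 (mod 401)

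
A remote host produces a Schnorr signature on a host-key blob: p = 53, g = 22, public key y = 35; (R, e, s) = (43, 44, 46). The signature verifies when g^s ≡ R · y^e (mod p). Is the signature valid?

invalid

g^s mod p:
22^2 = 484 ≡ 7
22^4 ≡ 7^2 = 49
22^8 ≡ 49^2 = 2401 ≡ 16
22^16 ≡ 16^2 = 256 ≡ 44
22^32 ≡ 44^2 = 1936 ≡ 28
46 = 32 + 8 + 4 + 2, so 22^46 ≡ 28·16·49·7 ≡ 17 (mod 53)
R · y^e mod p:
35^2 = 1225 ≡ 6
35^4 ≡ 6^2 = 36
35^8 ≡ 36^2 = 1296 ≡ 24
35^16 ≡ 24^2 = 576 ≡ 46
35^32 ≡ 46^2 = 2116 ≡ 49
44 = 32 + 8 + 4, so 35^44 ≡ 49·24·36 ≡ 42 (mod 53)
43·42 = 1806 ≡ 4 (mod 53)
17 ≠ 4; the check fails.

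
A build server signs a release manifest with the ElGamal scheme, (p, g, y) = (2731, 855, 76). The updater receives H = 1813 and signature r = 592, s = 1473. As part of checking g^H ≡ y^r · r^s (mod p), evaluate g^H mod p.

855^2 = 731025 ≡ 1848
855^4 ≡ 1848^2 = 3415104 ≡ 1354
855^8 ≡ 1354^2 = 1833316 ≡ 815
855^16 ≡ 815^2 = 664225 ≡ 592
855^32 ≡ 592^2 = 350464 ≡ 896
855^64 ≡ 896^2 = 802816 ≡ 2633
855^128 ≡ 2633^2 = 6932689 ≡ 1411
855^256 ≡ 1411^2 = 1990921 ≡ 22
855^512 ≡ 22^2 = 484
855^1024 ≡ 484^2 = 234256 ≡ 2121
1813 = 1024 + 512 + 256 + 16 + 4 + 1, so 855^1813 ≡ 2121·484·22·592·1354·855 ≡ 218 (mod 2731)

218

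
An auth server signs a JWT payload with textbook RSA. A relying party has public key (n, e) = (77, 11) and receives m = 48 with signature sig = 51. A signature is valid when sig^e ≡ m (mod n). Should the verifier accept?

reject

sig^11 mod 77 = 18
18 ≠ 48, so verification fails.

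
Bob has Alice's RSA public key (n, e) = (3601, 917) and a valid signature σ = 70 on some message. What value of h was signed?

369

σ^2 ≡ 70^2 = 4900 ≡ 1299
σ^4 ≡ 1299^2 = 1687401 ≡ 2133
σ^8 ≡ 2133^2 = 4549689 ≡ 1626
σ^16 ≡ 1626^2 = 2643876 ≡ 742
σ^32 ≡ 742^2 = 550564 ≡ 3212
σ^64 ≡ 3212^2 = 10316944 ≡ 79
σ^128 ≡ 79^2 = 6241 ≡ 2640
σ^256 ≡ 2640^2 = 6969600 ≡ 1665
σ^512 ≡ 1665^2 = 2772225 ≡ 3056
917 = 512 + 256 + 128 + 16 + 4 + 1, so σ^917 ≡ 3056·1665·2640·742·2133·70 ≡ 369 (mod 3601)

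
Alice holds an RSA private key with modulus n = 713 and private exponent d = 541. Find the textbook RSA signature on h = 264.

109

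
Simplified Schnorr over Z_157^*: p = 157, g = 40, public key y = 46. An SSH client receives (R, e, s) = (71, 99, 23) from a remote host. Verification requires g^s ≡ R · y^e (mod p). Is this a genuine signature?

g^s mod p:
Squares mod 157: 40^1≡40, 40^2≡30, 40^4≡115, 40^8≡37, 40^16≡113
23 = 16 + 4 + 2 + 1, so 40^23 ≡ 113·115·30·40 ≡ 132 (mod 157)
R · y^e mod p:
Squares mod 157: 46^1≡46, 46^2≡75, 46^4≡130, 46^8≡101, 46^16≡153, 46^32≡16, 46^64≡99
99 = 64 + 32 + 2 + 1, so 46^99 ≡ 99·16·75·46 ≡ 101 (mod 157)
71·101 = 7171 ≡ 106 (mod 157)
132 ≠ 106; the check fails.

forged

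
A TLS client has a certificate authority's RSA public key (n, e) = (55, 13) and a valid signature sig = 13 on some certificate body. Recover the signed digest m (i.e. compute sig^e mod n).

sig^2 ≡ 13^2 = 169 ≡ 4
sig^4 ≡ 4^2 = 16
sig^8 ≡ 16^2 = 256 ≡ 36
13 = 8 + 4 + 1, so sig^13 ≡ 36·16·13 ≡ 8 (mod 55)

8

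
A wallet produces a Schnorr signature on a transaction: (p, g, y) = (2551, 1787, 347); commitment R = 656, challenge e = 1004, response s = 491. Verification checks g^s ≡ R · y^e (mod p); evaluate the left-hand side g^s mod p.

1787^2 = 3193369 ≡ 2068
1787^4 ≡ 2068^2 = 4276624 ≡ 1148
1787^8 ≡ 1148^2 = 1317904 ≡ 1588
1787^16 ≡ 1588^2 = 2521744 ≡ 1356
1787^32 ≡ 1356^2 = 1838736 ≡ 2016
1787^64 ≡ 2016^2 = 4064256 ≡ 513
1787^128 ≡ 513^2 = 263169 ≡ 416
1787^256 ≡ 416^2 = 173056 ≡ 2139
491 = 256 + 128 + 64 + 32 + 8 + 2 + 1, so 1787^491 ≡ 2139·416·513·2016·1588·2068·1787 ≡ 1626 (mod 2551)

1626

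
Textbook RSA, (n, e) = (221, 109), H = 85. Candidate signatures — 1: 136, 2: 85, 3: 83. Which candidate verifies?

2

Candidate 1: Squares mod 221: 136^1≡136, 136^2≡153, 136^4≡204, 136^8≡68, 136^16≡204, 136^32≡68, 136^64≡204; 109 = 64 + 32 + 8 + 4 + 1, so 136^109 ≡ 204·68·68·204·136 ≡ 136 (mod 221)
Candidate 2: Squares mod 221: 85^1≡85, 85^2≡153, 85^4≡204, 85^8≡68, 85^16≡204, 85^32≡68, 85^64≡204; 109 = 64 + 32 + 8 + 4 + 1, so 85^109 ≡ 204·68·68·204·85 ≡ 85 (mod 221)
  → matches H = 85
Candidate 3: Squares mod 221: 83^1≡83, 83^2≡38, 83^4≡118, 83^8≡1, 83^16≡1, 83^32≡1, 83^64≡1; 109 = 64 + 32 + 8 + 4 + 1, so 83^109 ≡ 1·1·1·118·83 ≡ 70 (mod 221)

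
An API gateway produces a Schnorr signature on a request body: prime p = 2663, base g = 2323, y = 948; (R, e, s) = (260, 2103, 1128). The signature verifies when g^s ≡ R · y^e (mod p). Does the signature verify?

g^s mod p:
Squares mod 2663: 2323^1≡2323, 2323^2≡1091, 2323^4≡2583, 2323^8≡1074, 2323^16≡397, 2323^32≡492, 2323^64≡2394, 2323^128≡460, 2323^256≡1223, 2323^512≡1786, 2323^1024≡2185
1128 = 1024 + 64 + 32 + 8, so 2323^1128 ≡ 2185·2394·492·1074 ≡ 2086 (mod 2663)
R · y^e mod p:
Squares mod 2663: 948^1≡948, 948^2≡1273, 948^4≡1425, 948^8≡1419, 948^16≡333, 948^32≡1706, 948^64≡2440, 948^128≡1795, 948^256≡2458, 948^512≡2080, 948^1024≡1688, 948^2048≡2597
2103 = 2048 + 32 + 16 + 4 + 2 + 1, so 948^2103 ≡ 2597·1706·333·1425·1273·948 ≡ 2036 (mod 2663)
260·2036 = 529360 ≡ 2086 (mod 2663)
2086 ≡ 2086 (mod 2663); signature holds.

verifies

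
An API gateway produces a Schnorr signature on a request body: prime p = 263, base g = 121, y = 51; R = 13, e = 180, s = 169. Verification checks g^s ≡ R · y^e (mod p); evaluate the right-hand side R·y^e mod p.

78

51^2 = 2601 ≡ 234
51^4 ≡ 234^2 = 54756 ≡ 52
51^8 ≡ 52^2 = 2704 ≡ 74
51^16 ≡ 74^2 = 5476 ≡ 216
51^32 ≡ 216^2 = 46656 ≡ 105
51^64 ≡ 105^2 = 11025 ≡ 242
51^128 ≡ 242^2 = 58564 ≡ 178
180 = 128 + 32 + 16 + 4, so 51^180 ≡ 178·105·216·52 ≡ 6 (mod 263)
R · y^e ≡ 13·6 = 78 ≡ 78 (mod 263)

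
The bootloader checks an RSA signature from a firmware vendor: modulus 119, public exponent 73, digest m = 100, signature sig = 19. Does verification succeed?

Squares mod 119: sig^1≡19, sig^2≡4, sig^4≡16, sig^8≡18, sig^16≡86, sig^32≡18, sig^64≡86
73 = 64 + 8 + 1, so sig^73 ≡ 86·18·19 ≡ 19 (mod 119)
19 ≠ 100, so verification fails.

fails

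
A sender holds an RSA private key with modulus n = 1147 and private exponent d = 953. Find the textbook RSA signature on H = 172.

168

H^2 ≡ 172^2 = 29584 ≡ 909
H^4 ≡ 909^2 = 826281 ≡ 441
H^8 ≡ 441^2 = 194481 ≡ 638
H^16 ≡ 638^2 = 407044 ≡ 1006
H^32 ≡ 1006^2 = 1012036 ≡ 382
H^64 ≡ 382^2 = 145924 ≡ 255
H^128 ≡ 255^2 = 65025 ≡ 793
H^256 ≡ 793^2 = 628849 ≡ 293
H^512 ≡ 293^2 = 85849 ≡ 971
953 = 512 + 256 + 128 + 32 + 16 + 8 + 1, so H^953 ≡ 971·293·793·382·1006·638·172 ≡ 168 (mod 1147)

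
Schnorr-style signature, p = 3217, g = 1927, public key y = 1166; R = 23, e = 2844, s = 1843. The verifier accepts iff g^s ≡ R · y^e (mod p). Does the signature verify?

g^s mod p:
1927^2 = 3713329 ≡ 911
1927^4 ≡ 911^2 = 829921 ≡ 3152
1927^8 ≡ 3152^2 = 9935104 ≡ 1008
1927^16 ≡ 1008^2 = 1016064 ≡ 2709
1927^32 ≡ 2709^2 = 7338681 ≡ 704
1927^64 ≡ 704^2 = 495616 ≡ 198
1927^128 ≡ 198^2 = 39204 ≡ 600
1927^256 ≡ 600^2 = 360000 ≡ 2913
1927^512 ≡ 2913^2 = 8485569 ≡ 2340
1927^1024 ≡ 2340^2 = 5475600 ≡ 266
1843 = 1024 + 512 + 256 + 32 + 16 + 2 + 1, so 1927^1843 ≡ 266·2340·2913·704·2709·911·1927 ≡ 1457 (mod 3217)
R · y^e mod p:
1166^2 = 1359556 ≡ 1982
1166^4 ≡ 1982^2 = 3928324 ≡ 367
1166^8 ≡ 367^2 = 134689 ≡ 2792
1166^16 ≡ 2792^2 = 7795264 ≡ 473
1166^32 ≡ 473^2 = 223729 ≡ 1756
1166^64 ≡ 1756^2 = 3083536 ≡ 1650
1166^128 ≡ 1650^2 = 2722500 ≡ 918
1166^256 ≡ 918^2 = 842724 ≡ 3087
1166^512 ≡ 3087^2 = 9529569 ≡ 815
1166^1024 ≡ 815^2 = 664225 ≡ 1523
1166^2048 ≡ 1523^2 = 2319529 ≡ 72
2844 = 2048 + 512 + 256 + 16 + 8 + 4, so 1166^2844 ≡ 72·815·3087·473·2792·367 ≡ 636 (mod 3217)
23·636 = 14628 ≡ 1760 (mod 3217)
1457 ≠ 1760; the check fails.

does not verify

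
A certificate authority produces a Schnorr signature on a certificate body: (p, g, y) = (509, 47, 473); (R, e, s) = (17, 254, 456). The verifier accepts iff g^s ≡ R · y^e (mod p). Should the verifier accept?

accept

g^s mod p:
Squares mod 509: 47^1≡47, 47^2≡173, 47^4≡407, 47^8≡224, 47^16≡294, 47^32≡415, 47^64≡183, 47^128≡404, 47^256≡336
456 = 256 + 128 + 64 + 8, so 47^456 ≡ 336·404·183·224 ≡ 17 (mod 509)
R · y^e mod p:
Squares mod 509: 473^1≡473, 473^2≡278, 473^4≡425, 473^8≡439, 473^16≡319, 473^32≡470, 473^64≡503, 473^128≡36
254 = 128 + 64 + 32 + 16 + 8 + 4 + 2, so 473^254 ≡ 36·503·470·319·439·425·278 ≡ 1 (mod 509)
17·1 = 17 ≡ 17 (mod 509)
17 ≡ 17 (mod 509); signature holds.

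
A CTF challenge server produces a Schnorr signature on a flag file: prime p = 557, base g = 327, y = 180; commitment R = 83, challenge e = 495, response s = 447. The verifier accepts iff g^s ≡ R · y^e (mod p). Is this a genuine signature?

g^s mod p:
Squares mod 557: 327^1≡327, 327^2≡542, 327^4≡225, 327^8≡495, 327^16≡502, 327^32≡240, 327^64≡229, 327^128≡83, 327^256≡205
447 = 256 + 128 + 32 + 16 + 8 + 4 + 2 + 1, so 327^447 ≡ 205·83·240·502·495·225·542·327 ≡ 217 (mod 557)
R · y^e mod p:
Squares mod 557: 180^1≡180, 180^2≡94, 180^4≡481, 180^8≡206, 180^16≡104, 180^32≡233, 180^64≡260, 180^128≡203, 180^256≡548
495 = 256 + 128 + 64 + 32 + 8 + 4 + 2 + 1, so 180^495 ≡ 548·203·260·233·206·481·94·180 ≡ 365 (mod 557)
83·365 = 30295 ≡ 217 (mod 557)
217 ≡ 217 (mod 557); signature holds.

genuine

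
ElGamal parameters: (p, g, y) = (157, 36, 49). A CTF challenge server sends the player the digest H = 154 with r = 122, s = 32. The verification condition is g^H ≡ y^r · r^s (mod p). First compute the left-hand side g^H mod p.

106

Squares mod 157: 36^1≡36, 36^2≡40, 36^4≡30, 36^8≡115, 36^16≡37, 36^32≡113, 36^64≡52, 36^128≡35
154 = 128 + 16 + 8 + 2, so 36^154 ≡ 35·37·115·40 ≡ 106 (mod 157)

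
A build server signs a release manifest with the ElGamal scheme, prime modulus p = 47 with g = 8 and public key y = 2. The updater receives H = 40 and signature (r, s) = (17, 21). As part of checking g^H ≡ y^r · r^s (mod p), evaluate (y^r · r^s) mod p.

32

2^2 = 4
2^4 ≡ 4^2 = 16
2^8 ≡ 16^2 = 256 ≡ 21
2^16 ≡ 21^2 = 441 ≡ 18
17 = 16 + 1, so 2^17 ≡ 18·2 ≡ 36 (mod 47)
17^2 = 289 ≡ 7
17^4 ≡ 7^2 = 49 ≡ 2
17^8 ≡ 2^2 = 4
17^16 ≡ 4^2 = 16
21 = 16 + 4 + 1, so 17^21 ≡ 16·2·17 ≡ 27 (mod 47)
y^r · r^s ≡ 36·27 = 972 ≡ 32 (mod 47)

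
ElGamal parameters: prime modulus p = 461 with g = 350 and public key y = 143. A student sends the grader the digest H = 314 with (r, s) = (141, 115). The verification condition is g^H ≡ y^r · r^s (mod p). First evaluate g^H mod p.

Squares mod 461: 350^1≡350, 350^2≡335, 350^4≡202, 350^8≡236, 350^16≡376, 350^32≡310, 350^64≡212, 350^128≡227, 350^256≡358
314 = 256 + 32 + 16 + 8 + 2, so 350^314 ≡ 358·310·376·236·335 ≡ 16 (mod 461)

16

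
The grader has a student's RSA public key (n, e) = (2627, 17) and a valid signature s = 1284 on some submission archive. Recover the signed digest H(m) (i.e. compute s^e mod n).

1009

s^2 ≡ 1284^2 = 1648656 ≡ 1527
s^4 ≡ 1527^2 = 2331729 ≡ 1580
s^8 ≡ 1580^2 = 2496400 ≡ 750
s^16 ≡ 750^2 = 562500 ≡ 322
17 = 16 + 1, so s^17 ≡ 322·1284 ≡ 1009 (mod 2627)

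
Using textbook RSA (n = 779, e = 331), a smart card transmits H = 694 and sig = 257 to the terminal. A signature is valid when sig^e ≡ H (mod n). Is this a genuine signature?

sig^331 mod 779 = 509
509 ≠ 694, so verification fails.

forged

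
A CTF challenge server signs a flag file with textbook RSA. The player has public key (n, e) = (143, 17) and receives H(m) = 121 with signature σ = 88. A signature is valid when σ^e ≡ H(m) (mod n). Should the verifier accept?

σ^2 ≡ 88^2 = 7744 ≡ 22
σ^4 ≡ 22^2 = 484 ≡ 55
σ^8 ≡ 55^2 = 3025 ≡ 22
σ^16 ≡ 22^2 = 484 ≡ 55
17 = 16 + 1, so σ^17 ≡ 55·88 ≡ 121 (mod 143)
121 = H(m), so the signature checks out.

accept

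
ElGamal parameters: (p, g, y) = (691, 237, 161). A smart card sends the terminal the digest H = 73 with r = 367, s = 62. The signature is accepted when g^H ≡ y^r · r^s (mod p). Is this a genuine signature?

forged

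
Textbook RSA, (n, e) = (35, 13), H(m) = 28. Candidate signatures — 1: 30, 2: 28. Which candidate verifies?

Candidate 1: Squares mod 35: 30^1≡30, 30^2≡25, 30^4≡30, 30^8≡25; 13 = 8 + 4 + 1, so 30^13 ≡ 25·30·30 ≡ 30 (mod 35)
Candidate 2: Squares mod 35: 28^1≡28, 28^2≡14, 28^4≡21, 28^8≡21; 13 = 8 + 4 + 1, so 28^13 ≡ 21·21·28 ≡ 28 (mod 35)
  → matches H(m) = 28

2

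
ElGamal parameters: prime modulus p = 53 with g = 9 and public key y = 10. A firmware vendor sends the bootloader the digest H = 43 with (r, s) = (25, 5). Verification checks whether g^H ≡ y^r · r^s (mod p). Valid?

yes

Left side g^H mod p:
Squares mod 53: 9^1≡9, 9^2≡28, 9^4≡42, 9^8≡15, 9^16≡13, 9^32≡10
43 = 32 + 8 + 2 + 1, so 9^43 ≡ 10·15·28·9 ≡ 11 (mod 53)
Right side y^r · r^s mod p:
Squares mod 53: 10^1≡10, 10^2≡47, 10^4≡36, 10^8≡24, 10^16≡46
25 = 16 + 8 + 1, so 10^25 ≡ 46·24·10 ≡ 16 (mod 53)
Squares mod 53: 25^1≡25, 25^2≡42, 25^4≡15
5 = 4 + 1, so 25^5 ≡ 15·25 ≡ 4 (mod 53)
16·4 = 64 ≡ 11 (mod 53)
11 ≡ 11 (mod 53), so the signature is genuine.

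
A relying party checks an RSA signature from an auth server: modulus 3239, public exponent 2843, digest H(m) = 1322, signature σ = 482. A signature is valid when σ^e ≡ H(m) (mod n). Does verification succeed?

fails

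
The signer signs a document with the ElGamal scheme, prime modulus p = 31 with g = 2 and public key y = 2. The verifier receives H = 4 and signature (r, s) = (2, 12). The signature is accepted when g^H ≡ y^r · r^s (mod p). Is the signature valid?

Left side g^H mod p:
Squares mod 31: 2^1≡2, 2^2≡4, 2^4≡16
2^4 ≡ 16 (mod 31)
Right side y^r · r^s mod p:
Squares mod 31: 2^1≡2, 2^2≡4
2^2 ≡ 4 (mod 31)
Squares mod 31: 2^1≡2, 2^2≡4, 2^4≡16, 2^8≡8
12 = 8 + 4, so 2^12 ≡ 8·16 ≡ 4 (mod 31)
4·4 = 16 ≡ 16 (mod 31)
16 ≡ 16 (mod 31), so the signature is genuine.

valid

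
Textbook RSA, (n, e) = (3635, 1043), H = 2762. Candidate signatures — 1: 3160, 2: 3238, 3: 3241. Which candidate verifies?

2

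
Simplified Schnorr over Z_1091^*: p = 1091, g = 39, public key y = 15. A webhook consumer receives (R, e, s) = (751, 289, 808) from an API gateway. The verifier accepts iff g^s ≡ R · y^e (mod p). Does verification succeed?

fails

g^s mod p:
39^2 = 1521 ≡ 430
39^4 ≡ 430^2 = 184900 ≡ 521
39^8 ≡ 521^2 = 271441 ≡ 873
39^16 ≡ 873^2 = 762129 ≡ 611
39^32 ≡ 611^2 = 373321 ≡ 199
39^64 ≡ 199^2 = 39601 ≡ 325
39^128 ≡ 325^2 = 105625 ≡ 889
39^256 ≡ 889^2 = 790321 ≡ 437
39^512 ≡ 437^2 = 190969 ≡ 44
808 = 512 + 256 + 32 + 8, so 39^808 ≡ 44·437·199·873 ≡ 47 (mod 1091)
R · y^e mod p:
15^2 = 225
15^4 ≡ 225^2 = 50625 ≡ 439
15^8 ≡ 439^2 = 192721 ≡ 705
15^16 ≡ 705^2 = 497025 ≡ 620
15^32 ≡ 620^2 = 384400 ≡ 368
15^64 ≡ 368^2 = 135424 ≡ 140
15^128 ≡ 140^2 = 19600 ≡ 1053
15^256 ≡ 1053^2 = 1108809 ≡ 353
289 = 256 + 32 + 1, so 15^289 ≡ 353·368·15 ≡ 34 (mod 1091)
751·34 = 25534 ≡ 441 (mod 1091)
47 ≠ 441; the check fails.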